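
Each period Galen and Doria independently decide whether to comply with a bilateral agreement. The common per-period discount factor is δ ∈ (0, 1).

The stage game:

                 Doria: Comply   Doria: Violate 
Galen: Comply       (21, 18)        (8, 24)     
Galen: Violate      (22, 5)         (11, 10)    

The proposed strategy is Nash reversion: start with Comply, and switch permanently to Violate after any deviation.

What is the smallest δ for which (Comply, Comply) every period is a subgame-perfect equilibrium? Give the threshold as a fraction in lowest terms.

3/7

For Galen: deviation gain 22−21 = 1, per-period punishment loss 21−11 = 10. IC gives δ ≥ 1/11.
For Doria: gain 6, loss 8 per period, so δ ≥ 6/14 = 3/7.
The tighter constraint is Doria's, so cooperation needs δ ≥ 3/7.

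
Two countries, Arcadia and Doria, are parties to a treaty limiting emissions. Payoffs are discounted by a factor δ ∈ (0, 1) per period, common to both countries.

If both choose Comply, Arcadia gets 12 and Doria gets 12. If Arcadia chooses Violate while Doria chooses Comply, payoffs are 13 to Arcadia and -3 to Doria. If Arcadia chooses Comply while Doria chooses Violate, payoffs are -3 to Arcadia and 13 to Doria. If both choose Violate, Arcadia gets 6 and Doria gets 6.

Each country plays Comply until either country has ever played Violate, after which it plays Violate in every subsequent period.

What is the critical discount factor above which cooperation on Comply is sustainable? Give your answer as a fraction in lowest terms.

1/7

Cooperation forever yields 12 each period: 12/(1−δ).
Deviating yields 13 once, then 6 forever: 13 + 6δ/(1−δ).
No profitable deviation requires 12/(1−δ) ≥ 13 + 6δ/(1−δ).
Multiplying by (1−δ): 12 ≥ 13(1−δ) + 6δ = 13 − 7δ.
So 7δ ≥ 1, i.e. δ ≥ 1/7.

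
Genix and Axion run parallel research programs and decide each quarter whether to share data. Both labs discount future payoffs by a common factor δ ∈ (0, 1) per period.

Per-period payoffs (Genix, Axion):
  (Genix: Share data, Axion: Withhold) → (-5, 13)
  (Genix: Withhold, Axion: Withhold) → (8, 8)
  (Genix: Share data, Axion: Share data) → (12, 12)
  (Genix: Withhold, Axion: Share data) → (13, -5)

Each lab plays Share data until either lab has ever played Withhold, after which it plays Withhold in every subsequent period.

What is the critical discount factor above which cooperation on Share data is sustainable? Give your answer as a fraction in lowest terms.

Under grim trigger the critical discount factor is (T−C)/(T−P) with T = 13, C = 12, P = 8.
δ* = (13−12)/(13−8) = 1/5.

1/5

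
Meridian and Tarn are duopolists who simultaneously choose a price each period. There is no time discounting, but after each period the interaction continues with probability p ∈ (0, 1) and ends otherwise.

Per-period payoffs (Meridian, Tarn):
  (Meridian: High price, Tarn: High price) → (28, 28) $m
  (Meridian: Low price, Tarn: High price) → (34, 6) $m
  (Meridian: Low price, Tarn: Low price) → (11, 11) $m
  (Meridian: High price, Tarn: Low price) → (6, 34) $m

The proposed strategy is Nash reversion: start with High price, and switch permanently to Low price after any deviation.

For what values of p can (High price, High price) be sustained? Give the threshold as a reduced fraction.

6/23

With no time discounting, the continuation probability p plays the role of the discount factor.
Grim-trigger IC: 28/(1−p) ≥ 34 + 11p/(1−p) ⇒ p ≥ (34−28)/(34−11) = 6/23.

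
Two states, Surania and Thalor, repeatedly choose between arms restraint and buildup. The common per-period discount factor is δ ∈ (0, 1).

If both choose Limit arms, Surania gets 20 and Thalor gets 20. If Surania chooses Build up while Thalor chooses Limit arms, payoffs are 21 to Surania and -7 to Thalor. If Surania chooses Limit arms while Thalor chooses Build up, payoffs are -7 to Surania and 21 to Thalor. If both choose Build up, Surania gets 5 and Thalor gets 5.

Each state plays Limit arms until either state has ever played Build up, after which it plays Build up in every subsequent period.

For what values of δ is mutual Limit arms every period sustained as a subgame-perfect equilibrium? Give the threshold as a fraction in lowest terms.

1/16

20/(1−δ) ≥ 21 + 5δ/(1−δ)
20 ≥ 21 − 16δ
δ ≥ 1/16.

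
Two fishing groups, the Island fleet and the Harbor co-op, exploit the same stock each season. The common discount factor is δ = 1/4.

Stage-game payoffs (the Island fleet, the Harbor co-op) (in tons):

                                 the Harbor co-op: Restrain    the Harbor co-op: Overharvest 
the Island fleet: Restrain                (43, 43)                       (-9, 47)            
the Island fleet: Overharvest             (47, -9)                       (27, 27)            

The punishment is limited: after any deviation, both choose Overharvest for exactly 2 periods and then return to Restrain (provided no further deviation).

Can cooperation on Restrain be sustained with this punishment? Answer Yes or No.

Yes

Comparing payoff streams over the 3 periods until play realigns: cooperate → 43(1+δ+…+δ^2); deviate → 47 + 27(δ+…+δ^2).
Cooperation is sustained iff (43−27)(δ+…+δ^2) ≥ 47−43.
δ+…+δ^2 = 1/4·(1−(1/4)^2)/(1−1/4) = 0.3125, and (47−43)/(43−27) = 0.2500.
0.3125 ≥ 0.2500, so cooperation is sustainable.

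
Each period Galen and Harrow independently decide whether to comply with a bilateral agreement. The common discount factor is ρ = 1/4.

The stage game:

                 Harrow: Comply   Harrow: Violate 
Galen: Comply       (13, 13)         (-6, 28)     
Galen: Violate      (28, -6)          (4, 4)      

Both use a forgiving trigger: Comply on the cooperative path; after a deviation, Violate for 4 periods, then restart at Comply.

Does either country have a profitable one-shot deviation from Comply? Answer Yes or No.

Yes

A one-shot deviation gives 28 now, then 4 for 4 periods, then back to 13.
Gain from deviating: (28−13) today; loss: (13−4) in each of the next 4 periods.
No-deviation condition: (13−4)(ρ+…+ρ^4) ≥ 28−13, i.e. ρ+…+ρ^4 ≥ 5/3.
At ρ = 1/4: ρ+…+ρ^4 = 0.3320 < 1.6667.
So cooperation is not sustainable.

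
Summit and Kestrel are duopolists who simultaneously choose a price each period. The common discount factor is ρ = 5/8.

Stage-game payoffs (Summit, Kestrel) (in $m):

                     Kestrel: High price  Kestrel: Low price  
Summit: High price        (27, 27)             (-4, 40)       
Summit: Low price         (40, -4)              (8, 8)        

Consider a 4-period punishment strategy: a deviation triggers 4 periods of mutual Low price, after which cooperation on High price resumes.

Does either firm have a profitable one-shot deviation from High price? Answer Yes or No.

Comparing payoff streams over the 5 periods until play realigns: cooperate → 27(1+ρ+…+ρ^4); deviate → 40 + 8(ρ+…+ρ^4).
Cooperation is sustained iff (27−8)(ρ+…+ρ^4) ≥ 40−27.
ρ+…+ρ^4 = 5/8·(1−(5/8)^4)/(1−5/8) = 1.4124, and (40−27)/(27−8) = 0.6842.
1.4124 ≥ 0.6842, so cooperation is sustainable.

No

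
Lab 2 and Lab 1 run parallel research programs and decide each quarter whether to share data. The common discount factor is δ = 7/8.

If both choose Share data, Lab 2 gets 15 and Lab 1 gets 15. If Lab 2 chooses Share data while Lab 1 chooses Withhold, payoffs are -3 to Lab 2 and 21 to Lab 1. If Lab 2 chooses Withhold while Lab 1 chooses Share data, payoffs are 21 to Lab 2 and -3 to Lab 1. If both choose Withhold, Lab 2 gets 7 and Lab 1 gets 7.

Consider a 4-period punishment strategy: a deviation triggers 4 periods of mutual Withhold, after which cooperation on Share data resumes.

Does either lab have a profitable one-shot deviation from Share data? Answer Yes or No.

No

IC: δ+…+δ^4 ≥ (21−15)/(15−7) = 3/4.
At δ = 7/8: partial sum = 2.8967 ≥ 0.7500. Cooperation sustainable.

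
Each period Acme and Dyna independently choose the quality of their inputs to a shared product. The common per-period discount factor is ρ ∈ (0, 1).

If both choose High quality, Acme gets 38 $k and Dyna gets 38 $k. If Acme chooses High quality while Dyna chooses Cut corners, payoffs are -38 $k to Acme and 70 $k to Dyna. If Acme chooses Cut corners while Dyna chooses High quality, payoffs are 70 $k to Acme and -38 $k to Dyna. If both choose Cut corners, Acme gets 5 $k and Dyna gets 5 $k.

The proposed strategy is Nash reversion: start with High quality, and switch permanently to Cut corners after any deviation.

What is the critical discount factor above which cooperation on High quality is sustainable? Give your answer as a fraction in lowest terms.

32/65

Cooperation forever yields 38 each period: 38/(1−ρ).
Deviating yields 70 once, then 5 forever: 70 + 5ρ/(1−ρ).
No profitable deviation requires 38/(1−ρ) ≥ 70 + 5ρ/(1−ρ).
Multiplying by (1−ρ): 38 ≥ 70(1−ρ) + 5ρ = 70 − 65ρ.
So 65ρ ≥ 32, i.e. ρ ≥ 32/65.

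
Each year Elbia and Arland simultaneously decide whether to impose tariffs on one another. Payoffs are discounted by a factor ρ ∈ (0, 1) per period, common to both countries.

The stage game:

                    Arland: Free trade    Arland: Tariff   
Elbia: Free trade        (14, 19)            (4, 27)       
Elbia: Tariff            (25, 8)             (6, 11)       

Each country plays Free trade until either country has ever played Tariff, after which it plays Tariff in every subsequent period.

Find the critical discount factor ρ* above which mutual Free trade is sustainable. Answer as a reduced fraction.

Elbia: cooperation gives 14 each period; deviation gives 25 once then 6 forever.
  14/(1−ρ) ≥ 25 + 6ρ/(1−ρ) ⇒ ρ ≥ 11/19.
Arland: cooperation gives 19 each period; deviation gives 27 once then 11 forever.
  ρ ≥ 8/16 = 1/2.
Both must hold, so the binding constraint is Elbia's: ρ ≥ 11/19.

11/19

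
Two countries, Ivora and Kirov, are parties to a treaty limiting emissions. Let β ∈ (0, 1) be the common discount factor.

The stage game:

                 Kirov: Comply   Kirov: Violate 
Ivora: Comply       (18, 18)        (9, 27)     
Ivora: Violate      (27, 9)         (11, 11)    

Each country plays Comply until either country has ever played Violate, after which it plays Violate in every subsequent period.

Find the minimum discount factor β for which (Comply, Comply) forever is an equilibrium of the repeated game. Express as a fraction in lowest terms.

9/16

Cooperation forever yields 18 each period: 18/(1−β).
Deviating yields 27 once, then 11 forever: 27 + 11β/(1−β).
No profitable deviation requires 18/(1−β) ≥ 27 + 11β/(1−β).
Multiplying by (1−β): 18 ≥ 27(1−β) + 11β = 27 − 16β.
So 16β ≥ 9, i.e. β ≥ 9/16.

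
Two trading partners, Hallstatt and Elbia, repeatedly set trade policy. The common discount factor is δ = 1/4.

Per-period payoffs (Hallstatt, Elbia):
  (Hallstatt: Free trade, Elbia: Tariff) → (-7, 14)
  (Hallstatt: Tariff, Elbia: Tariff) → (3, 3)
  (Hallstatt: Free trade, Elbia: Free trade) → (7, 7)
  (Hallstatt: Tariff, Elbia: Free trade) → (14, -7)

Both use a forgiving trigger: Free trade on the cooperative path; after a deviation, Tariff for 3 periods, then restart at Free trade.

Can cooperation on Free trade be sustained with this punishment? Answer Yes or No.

Comparing payoff streams over the 4 periods until play realigns: cooperate → 7(1+δ+…+δ^3); deviate → 14 + 3(δ+…+δ^3).
Cooperation is sustained iff (7−3)(δ+…+δ^3) ≥ 14−7.
δ+…+δ^3 = 1/4·(1−(1/4)^3)/(1−1/4) = 0.3281, and (14−7)/(7−3) = 1.7500.
0.3281 < 1.7500, so cooperation is not sustainable.

No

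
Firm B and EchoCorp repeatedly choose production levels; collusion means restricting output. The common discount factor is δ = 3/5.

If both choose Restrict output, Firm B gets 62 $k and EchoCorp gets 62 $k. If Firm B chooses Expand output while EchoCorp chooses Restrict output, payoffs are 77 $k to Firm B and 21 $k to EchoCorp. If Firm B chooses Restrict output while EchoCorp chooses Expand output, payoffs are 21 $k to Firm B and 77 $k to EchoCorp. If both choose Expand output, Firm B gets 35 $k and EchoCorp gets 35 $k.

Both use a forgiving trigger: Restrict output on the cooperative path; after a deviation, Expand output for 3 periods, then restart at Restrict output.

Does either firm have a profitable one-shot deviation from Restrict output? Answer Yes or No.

Comparing payoff streams over the 4 periods until play realigns: cooperate → 62(1+δ+…+δ^3); deviate → 77 + 35(δ+…+δ^3).
Cooperation is sustained iff (62−35)(δ+…+δ^3) ≥ 77−62.
δ+…+δ^3 = 3/5·(1−(3/5)^3)/(1−3/5) = 1.1760, and (77−62)/(62−35) = 0.5556.
1.1760 ≥ 0.5556, so cooperation is sustainable.

No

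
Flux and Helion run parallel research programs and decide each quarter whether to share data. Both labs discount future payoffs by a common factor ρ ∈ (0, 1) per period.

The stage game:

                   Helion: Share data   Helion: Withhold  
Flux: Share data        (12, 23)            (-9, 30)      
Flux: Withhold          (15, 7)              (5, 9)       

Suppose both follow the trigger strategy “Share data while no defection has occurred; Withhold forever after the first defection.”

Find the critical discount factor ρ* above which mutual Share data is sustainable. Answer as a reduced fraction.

1/3

For Flux: deviation gain 15−12 = 3, per-period punishment loss 12−5 = 7. IC gives ρ ≥ 3/10.
For Helion: gain 7, loss 14 per period, so ρ ≥ 7/21 = 1/3.
The tighter constraint is Helion's, so cooperation needs ρ ≥ 1/3.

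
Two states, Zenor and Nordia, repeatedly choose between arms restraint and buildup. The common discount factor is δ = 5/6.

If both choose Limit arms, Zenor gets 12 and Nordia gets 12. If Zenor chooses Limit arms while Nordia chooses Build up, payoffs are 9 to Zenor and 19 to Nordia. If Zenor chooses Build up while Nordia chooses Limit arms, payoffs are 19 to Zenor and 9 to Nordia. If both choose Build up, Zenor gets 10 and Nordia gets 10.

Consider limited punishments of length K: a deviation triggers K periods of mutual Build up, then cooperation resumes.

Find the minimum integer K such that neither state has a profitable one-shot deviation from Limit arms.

7

Need Σ_{k=1}^{K} δ^k ≥ (19−12)/(12−10) = 3.5000 at δ = 5/6.
At K = 6 the sum is 3.3255 < 3.5000; at K = 7 it is 3.6046 ≥ 3.5000.
So the minimum punishment length is K = 7.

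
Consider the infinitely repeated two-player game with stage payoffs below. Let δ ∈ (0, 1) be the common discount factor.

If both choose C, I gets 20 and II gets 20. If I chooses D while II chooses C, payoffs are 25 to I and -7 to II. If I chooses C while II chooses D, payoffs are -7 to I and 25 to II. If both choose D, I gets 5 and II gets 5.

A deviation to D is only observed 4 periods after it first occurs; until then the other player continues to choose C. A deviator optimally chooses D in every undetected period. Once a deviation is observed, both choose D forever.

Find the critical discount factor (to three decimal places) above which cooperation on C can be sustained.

A deviator earns 25 for 4 periods, then 5 forever; cooperating earns 20 forever. Multiplying the IC by (1−δ):
20 ≥ 25(1−δ^4) + 5δ^4, so 20·δ^4 ≥ 5 and δ^4 ≥ 1/4.
δ ≥ (1/4)^(1/4) ≈ 0.707.

0.707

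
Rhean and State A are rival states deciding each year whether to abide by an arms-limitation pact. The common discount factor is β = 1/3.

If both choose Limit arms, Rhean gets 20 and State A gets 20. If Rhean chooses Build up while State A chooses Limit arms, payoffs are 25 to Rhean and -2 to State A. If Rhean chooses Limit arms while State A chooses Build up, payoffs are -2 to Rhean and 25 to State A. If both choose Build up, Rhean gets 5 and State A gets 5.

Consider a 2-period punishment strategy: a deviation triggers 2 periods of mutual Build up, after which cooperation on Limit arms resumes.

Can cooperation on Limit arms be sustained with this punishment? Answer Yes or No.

A one-shot deviation gives 25 now, then 5 for 2 periods, then back to 20.
Gain from deviating: (25−20) today; loss: (20−5) in each of the next 2 periods.
No-deviation condition: (20−5)(β+…+β^2) ≥ 25−20, i.e. β+…+β^2 ≥ 1/3.
At β = 1/3: β+…+β^2 = 0.4444 ≥ 0.3333.
So cooperation is sustainable.

Yes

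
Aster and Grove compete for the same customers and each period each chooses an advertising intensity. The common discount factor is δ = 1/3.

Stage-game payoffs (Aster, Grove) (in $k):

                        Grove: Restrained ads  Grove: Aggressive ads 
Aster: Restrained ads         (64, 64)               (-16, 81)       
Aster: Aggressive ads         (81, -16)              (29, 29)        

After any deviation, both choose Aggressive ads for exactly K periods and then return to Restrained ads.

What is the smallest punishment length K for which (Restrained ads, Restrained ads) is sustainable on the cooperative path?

No profitable deviation requires (64−29)(δ+…+δ^K) ≥ 81−64, i.e. δ+…+δ^K ≥ 17/35 ≈ 0.4857.
With δ = 1/3, the partial sums are K=1: 0.3333, K=2: 0.4444, K=3: 0.4815, K=4: 0.4938.
K = 4 is the first length at which the sum reaches 0.4857.

4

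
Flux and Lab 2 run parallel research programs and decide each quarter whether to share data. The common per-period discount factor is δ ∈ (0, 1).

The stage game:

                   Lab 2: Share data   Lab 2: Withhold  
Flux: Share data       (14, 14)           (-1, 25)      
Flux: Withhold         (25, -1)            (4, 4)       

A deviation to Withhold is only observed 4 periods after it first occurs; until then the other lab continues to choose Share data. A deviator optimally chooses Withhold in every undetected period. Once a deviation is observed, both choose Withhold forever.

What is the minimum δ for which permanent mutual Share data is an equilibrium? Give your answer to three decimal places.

0.851

Deviating for the 4 undetected periods gains 25−14 = 11 per period over cooperation, then loses 14−4 = 10 per period forever once punishment starts.
Gain: 11(1 + δ + … + δ^3); loss: 10·δ^4/(1−δ).
No profitable deviation ⇔ 11(1−δ^4) ≤ 10·δ^4, i.e. δ^4 ≥ 11/(11+10) = 11/21.
Hence δ ≥ (11/21)^(1/4) ≈ 0.851.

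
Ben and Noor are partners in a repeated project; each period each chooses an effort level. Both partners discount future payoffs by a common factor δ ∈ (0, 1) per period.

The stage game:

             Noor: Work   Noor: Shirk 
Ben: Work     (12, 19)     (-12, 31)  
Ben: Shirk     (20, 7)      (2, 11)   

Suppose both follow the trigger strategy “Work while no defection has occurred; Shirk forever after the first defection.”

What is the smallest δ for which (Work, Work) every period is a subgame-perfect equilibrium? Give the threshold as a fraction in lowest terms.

Ben: cooperation gives 12 each period; deviation gives 20 once then 2 forever.
  12/(1−δ) ≥ 20 + 2δ/(1−δ) ⇒ δ ≥ 8/18 = 4/9.
Noor: cooperation gives 19 each period; deviation gives 31 once then 11 forever.
  δ ≥ 12/20 = 3/5.
Both must hold, so the binding constraint is Noor's: δ ≥ 3/5.

3/5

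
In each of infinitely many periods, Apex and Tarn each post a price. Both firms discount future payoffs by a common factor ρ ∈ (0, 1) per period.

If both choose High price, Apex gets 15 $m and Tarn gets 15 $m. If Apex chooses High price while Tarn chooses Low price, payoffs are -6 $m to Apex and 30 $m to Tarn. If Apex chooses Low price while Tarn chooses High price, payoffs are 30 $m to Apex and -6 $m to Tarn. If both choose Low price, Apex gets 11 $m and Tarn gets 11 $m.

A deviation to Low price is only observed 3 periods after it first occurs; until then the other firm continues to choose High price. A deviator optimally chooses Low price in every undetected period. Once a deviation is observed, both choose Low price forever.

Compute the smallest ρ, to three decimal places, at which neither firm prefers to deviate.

Deviating for the 3 undetected periods gains 30−15 = 15 per period over cooperation, then loses 15−11 = 4 per period forever once punishment starts.
Gain: 15(1 + ρ + … + ρ^2); loss: 4·ρ^3/(1−ρ).
No profitable deviation ⇔ 15(1−ρ^3) ≤ 4·ρ^3, i.e. ρ^3 ≥ 15/(15+4) = 15/19.
Hence ρ ≥ (15/19)^(1/3) ≈ 0.924.

0.924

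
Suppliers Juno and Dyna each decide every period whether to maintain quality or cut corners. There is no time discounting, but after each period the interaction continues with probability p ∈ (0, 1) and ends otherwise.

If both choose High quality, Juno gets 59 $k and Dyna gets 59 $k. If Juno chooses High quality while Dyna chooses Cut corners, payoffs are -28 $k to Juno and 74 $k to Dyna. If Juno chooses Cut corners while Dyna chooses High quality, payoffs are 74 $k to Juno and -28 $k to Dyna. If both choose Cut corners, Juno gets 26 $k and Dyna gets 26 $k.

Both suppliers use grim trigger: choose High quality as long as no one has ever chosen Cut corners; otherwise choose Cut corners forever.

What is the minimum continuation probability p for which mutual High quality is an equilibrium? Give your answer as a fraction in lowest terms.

5/16

Expected cooperation value is 59 + p·59 + p²·59 + … = 59/(1−p); deviation gives 74 + p·26/(1−p).
59 ≥ 74(1−p) + 26p ⇒ 48p ≥ 15 ⇒ p ≥ 15/48 = 5/16.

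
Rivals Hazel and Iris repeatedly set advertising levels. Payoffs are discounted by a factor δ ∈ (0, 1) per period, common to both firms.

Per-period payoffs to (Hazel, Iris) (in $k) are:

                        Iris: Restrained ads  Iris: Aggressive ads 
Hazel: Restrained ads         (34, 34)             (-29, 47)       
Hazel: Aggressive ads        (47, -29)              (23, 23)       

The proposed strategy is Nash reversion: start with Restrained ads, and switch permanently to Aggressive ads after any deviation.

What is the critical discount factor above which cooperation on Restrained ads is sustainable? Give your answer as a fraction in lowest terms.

13/24

One-period gain from deviating is 47 − 34 = 13. The loss is 34 − 23 = 11 in every subsequent period, with present value 11·δ/(1−δ).
Deviation is unprofitable when 11·δ/(1−δ) ≥ 13, i.e. δ/(1−δ) ≥ 13/11.
Equivalently δ ≥ 13/(13+11) = 13/24.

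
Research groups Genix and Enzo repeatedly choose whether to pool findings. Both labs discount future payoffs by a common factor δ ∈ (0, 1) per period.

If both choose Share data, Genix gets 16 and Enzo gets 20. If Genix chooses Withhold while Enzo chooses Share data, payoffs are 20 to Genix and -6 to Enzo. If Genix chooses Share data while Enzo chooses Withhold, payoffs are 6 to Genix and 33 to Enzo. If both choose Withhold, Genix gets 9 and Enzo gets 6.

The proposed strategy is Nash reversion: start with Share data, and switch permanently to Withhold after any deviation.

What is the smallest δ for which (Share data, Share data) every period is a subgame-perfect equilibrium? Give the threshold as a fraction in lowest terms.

Genix's threshold: (20−16)/(20−9) = 4/11.
Enzo's threshold: (33−20)/(33−6) = 13/27.
4/11 < 13/27, so Enzo binds and δ* = 13/27.

13/27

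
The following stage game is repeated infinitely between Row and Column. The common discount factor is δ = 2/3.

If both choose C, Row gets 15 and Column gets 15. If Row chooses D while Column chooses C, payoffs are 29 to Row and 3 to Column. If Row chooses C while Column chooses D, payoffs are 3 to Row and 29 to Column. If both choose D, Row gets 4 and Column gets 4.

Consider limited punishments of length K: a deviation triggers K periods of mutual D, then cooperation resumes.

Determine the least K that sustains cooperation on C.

IC: δ(1−δ^K)/(1−δ) ≥ (29−15)/(15−4) = 14/11.
With δ = 2/3: need 1 − δ^K ≥ 14/11·(1−2/3)/(2/3), i.e. δ^K ≤ 0.3636.
Since (2/3)^2 = 0.4444 and (2/3)^3 = 0.2963, the smallest such K is 3.

3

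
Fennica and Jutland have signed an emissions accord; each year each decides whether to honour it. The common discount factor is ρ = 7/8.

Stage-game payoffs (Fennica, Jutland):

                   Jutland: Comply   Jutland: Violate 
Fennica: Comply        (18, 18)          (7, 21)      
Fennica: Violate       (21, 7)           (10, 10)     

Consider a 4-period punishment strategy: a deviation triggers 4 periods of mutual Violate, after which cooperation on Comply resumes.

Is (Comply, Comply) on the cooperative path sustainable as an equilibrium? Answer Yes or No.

Yes

A one-shot deviation gives 21 now, then 10 for 4 periods, then back to 18.
Gain from deviating: (21−18) today; loss: (18−10) in each of the next 4 periods.
No-deviation condition: (18−10)(ρ+…+ρ^4) ≥ 21−18, i.e. ρ+…+ρ^4 ≥ 3/8.
At ρ = 7/8: ρ+…+ρ^4 = 2.8967 ≥ 0.3750.
So cooperation is sustainable.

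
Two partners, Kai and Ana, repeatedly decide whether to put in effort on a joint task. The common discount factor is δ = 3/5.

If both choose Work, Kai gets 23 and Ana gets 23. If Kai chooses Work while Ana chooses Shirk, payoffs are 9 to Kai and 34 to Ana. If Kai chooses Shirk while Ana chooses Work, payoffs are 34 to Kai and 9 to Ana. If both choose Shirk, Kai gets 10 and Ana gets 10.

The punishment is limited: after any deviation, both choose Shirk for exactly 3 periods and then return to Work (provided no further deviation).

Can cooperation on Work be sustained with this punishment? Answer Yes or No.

Comparing payoff streams over the 4 periods until play realigns: cooperate → 23(1+δ+…+δ^3); deviate → 34 + 10(δ+…+δ^3).
Cooperation is sustained iff (23−10)(δ+…+δ^3) ≥ 34−23.
δ+…+δ^3 = 3/5·(1−(3/5)^3)/(1−3/5) = 1.1760, and (34−23)/(23−10) = 0.8462.
1.1760 ≥ 0.8462, so cooperation is sustainable.

Yes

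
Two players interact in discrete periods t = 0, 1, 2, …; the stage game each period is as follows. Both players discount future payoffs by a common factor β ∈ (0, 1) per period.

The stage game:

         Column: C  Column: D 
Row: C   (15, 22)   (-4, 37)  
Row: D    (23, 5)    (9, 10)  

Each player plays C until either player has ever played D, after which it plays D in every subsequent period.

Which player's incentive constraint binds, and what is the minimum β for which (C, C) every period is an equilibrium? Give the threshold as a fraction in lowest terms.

For Row: deviation gain 23−15 = 8, per-period punishment loss 15−9 = 6. IC gives β ≥ 8/14 = 4/7.
For Column: gain 15, loss 12 per period, so β ≥ 15/27 = 5/9.
The tighter constraint is Row's, so cooperation needs β ≥ 4/7.

Row; β ≥ 4/7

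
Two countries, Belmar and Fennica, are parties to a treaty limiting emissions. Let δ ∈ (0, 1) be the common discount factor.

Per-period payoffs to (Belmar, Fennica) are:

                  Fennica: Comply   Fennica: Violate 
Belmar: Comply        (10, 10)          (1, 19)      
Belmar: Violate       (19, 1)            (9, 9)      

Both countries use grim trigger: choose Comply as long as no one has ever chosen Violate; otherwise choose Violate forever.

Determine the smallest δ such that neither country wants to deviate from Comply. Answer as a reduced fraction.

10/(1−δ) ≥ 19 + 9δ/(1−δ)
10 ≥ 19 − 10δ
δ ≥ 9/10.

9/10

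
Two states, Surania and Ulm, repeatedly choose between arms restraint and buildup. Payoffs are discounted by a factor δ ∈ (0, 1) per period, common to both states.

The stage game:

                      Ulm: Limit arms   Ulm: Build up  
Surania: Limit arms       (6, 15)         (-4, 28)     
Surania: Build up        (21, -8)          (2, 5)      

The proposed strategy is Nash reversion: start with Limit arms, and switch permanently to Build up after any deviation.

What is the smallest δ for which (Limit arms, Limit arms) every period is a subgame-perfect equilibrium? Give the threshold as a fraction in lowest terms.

15/19

For Surania: deviation gain 21−6 = 15, per-period punishment loss 6−2 = 4. IC gives δ ≥ 15/19.
For Ulm: gain 13, loss 10 per period, so δ ≥ 13/23.
The tighter constraint is Surania's, so cooperation needs δ ≥ 15/19.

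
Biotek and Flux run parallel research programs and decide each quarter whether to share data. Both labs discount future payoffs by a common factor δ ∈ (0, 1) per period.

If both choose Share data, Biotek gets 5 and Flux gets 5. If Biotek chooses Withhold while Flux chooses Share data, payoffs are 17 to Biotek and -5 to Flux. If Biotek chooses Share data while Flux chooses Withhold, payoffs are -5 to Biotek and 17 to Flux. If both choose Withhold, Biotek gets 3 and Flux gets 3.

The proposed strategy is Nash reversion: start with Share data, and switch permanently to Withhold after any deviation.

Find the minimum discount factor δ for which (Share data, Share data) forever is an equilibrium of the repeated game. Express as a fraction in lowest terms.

6/7

5/(1−δ) ≥ 17 + 3δ/(1−δ)
5 ≥ 17 − 14δ
δ ≥ 12/14 = 6/7.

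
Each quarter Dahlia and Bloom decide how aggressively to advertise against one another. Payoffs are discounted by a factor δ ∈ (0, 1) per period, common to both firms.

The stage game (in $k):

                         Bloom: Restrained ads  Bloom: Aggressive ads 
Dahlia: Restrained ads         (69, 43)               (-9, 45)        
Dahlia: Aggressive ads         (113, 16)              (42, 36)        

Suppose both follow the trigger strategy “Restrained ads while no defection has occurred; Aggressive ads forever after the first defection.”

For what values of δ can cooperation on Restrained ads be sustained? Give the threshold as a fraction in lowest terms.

44/71

Dahlia: cooperation gives 69 each period; deviation gives 113 once then 42 forever.
  69/(1−δ) ≥ 113 + 42δ/(1−δ) ⇒ δ ≥ 44/71.
Bloom: cooperation gives 43 each period; deviation gives 45 once then 36 forever.
  δ ≥ 2/9.
Both must hold, so the binding constraint is Dahlia's: δ ≥ 44/71.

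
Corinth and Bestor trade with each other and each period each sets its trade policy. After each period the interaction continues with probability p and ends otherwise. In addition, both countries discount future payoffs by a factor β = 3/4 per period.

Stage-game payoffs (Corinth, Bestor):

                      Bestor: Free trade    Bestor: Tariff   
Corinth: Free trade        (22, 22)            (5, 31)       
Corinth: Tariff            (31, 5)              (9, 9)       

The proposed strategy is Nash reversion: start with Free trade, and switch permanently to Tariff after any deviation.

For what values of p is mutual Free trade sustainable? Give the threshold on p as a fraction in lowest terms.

6/11

With continuation probability p and discount β, the effective per-period discount factor is βp.
Grim-trigger IC: βp ≥ (31−22)/(31−9) = 9/22.
So p ≥ (9/22)/(3/4) = 6/11.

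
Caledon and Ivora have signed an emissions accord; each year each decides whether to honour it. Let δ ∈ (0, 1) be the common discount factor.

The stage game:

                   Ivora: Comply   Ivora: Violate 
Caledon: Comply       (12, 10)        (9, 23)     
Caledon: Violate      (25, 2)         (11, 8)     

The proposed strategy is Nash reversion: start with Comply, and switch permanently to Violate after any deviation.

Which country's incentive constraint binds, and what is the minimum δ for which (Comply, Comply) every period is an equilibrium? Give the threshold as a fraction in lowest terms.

Caledon; δ ≥ 13/14

Caledon's threshold: (25−12)/(25−11) = 13/14.
Ivora's threshold: (23−10)/(23−8) = 13/15.
13/14 > 13/15, so Caledon binds and δ* = 13/14.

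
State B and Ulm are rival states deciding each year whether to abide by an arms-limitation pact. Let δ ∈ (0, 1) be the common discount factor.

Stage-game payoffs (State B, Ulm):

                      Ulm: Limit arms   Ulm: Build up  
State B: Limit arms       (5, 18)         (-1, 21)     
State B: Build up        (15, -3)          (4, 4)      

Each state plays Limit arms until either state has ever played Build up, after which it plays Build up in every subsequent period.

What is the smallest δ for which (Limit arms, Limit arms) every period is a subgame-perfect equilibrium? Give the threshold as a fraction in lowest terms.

State B's threshold: (15−5)/(15−4) = 10/11.
Ulm's threshold: (21−18)/(21−4) = 3/17.
10/11 > 3/17, so State B binds and δ* = 10/11.

10/11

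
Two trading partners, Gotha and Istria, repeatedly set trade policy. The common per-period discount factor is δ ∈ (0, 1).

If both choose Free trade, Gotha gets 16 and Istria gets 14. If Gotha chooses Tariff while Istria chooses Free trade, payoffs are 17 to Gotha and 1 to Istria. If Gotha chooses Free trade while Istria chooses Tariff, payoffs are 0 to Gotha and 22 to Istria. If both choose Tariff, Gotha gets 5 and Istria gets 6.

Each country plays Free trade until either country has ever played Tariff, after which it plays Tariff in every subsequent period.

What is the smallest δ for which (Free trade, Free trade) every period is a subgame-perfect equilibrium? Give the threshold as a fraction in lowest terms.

1/2

Gotha's threshold: (17−16)/(17−5) = 1/12.
Istria's threshold: (22−14)/(22−6) = 1/2.
1/12 < 1/2, so Istria binds and δ* = 1/2.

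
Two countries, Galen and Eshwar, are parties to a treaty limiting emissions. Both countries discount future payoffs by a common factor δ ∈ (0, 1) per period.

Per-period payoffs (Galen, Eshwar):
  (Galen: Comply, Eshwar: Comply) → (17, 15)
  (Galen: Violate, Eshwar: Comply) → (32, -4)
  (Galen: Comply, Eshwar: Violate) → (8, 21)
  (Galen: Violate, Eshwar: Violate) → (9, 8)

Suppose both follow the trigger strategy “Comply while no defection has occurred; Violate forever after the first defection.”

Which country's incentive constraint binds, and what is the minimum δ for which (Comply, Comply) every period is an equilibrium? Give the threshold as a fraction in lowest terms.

Galen's threshold: (32−17)/(32−9) = 15/23.
Eshwar's threshold: (21−15)/(21−8) = 6/13.
15/23 > 6/13, so Galen binds and δ* = 15/23.

Galen; δ ≥ 15/23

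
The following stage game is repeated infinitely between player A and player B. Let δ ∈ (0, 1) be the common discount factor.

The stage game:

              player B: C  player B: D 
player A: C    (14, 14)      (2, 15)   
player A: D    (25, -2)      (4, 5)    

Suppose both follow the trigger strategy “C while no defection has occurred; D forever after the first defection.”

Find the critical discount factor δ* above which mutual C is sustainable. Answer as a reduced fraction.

11/21

For player A: deviation gain 25−14 = 11, per-period punishment loss 14−4 = 10. IC gives δ ≥ 11/21.
For player B: gain 1, loss 9 per period, so δ ≥ 1/10.
The tighter constraint is player A's, so cooperation needs δ ≥ 11/21.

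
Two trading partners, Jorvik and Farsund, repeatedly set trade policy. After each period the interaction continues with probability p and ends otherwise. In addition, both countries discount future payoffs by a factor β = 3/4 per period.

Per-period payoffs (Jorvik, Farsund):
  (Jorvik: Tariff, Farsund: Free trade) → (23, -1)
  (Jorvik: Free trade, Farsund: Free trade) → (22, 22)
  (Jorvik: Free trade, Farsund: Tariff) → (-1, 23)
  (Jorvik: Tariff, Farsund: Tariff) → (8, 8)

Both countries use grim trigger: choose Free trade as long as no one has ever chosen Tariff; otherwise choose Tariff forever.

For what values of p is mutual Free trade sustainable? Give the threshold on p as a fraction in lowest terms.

4/45

With continuation probability p and discount β, the effective per-period discount factor is βp.
Grim-trigger IC: βp ≥ (23−22)/(23−8) = 1/15.
So p ≥ (1/15)/(3/4) = 4/45.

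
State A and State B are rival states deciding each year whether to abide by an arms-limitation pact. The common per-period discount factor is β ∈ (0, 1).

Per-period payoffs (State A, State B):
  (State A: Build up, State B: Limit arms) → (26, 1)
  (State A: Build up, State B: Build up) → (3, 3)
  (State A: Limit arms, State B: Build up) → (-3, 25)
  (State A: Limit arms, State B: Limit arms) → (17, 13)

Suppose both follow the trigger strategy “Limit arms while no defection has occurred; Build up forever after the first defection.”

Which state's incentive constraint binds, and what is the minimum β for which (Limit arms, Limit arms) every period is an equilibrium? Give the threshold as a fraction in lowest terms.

State A: cooperation gives 17 each period; deviation gives 26 once then 3 forever.
  17/(1−β) ≥ 26 + 3β/(1−β) ⇒ β ≥ 9/23.
State B: cooperation gives 13 each period; deviation gives 25 once then 3 forever.
  β ≥ 12/22 = 6/11.
Both must hold, so the binding constraint is State B's: β ≥ 6/11.

State B; β ≥ 6/11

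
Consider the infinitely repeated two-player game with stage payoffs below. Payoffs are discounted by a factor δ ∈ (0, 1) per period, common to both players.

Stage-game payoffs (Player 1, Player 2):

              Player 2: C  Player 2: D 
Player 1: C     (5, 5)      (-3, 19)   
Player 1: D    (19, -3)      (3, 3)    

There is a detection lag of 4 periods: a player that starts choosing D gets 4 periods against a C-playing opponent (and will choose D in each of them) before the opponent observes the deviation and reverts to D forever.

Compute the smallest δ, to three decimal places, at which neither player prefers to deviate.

0.967

The best deviation is to choose D for all 4 undetected periods, earning 19 each, then 3 forever once detected.
Deviation value: 19(1−δ^4)/(1−δ) + 3δ^4/(1−δ); cooperation value: 5/(1−δ).
IC: 5 ≥ 19(1−δ^4) + 3δ^4 = 19 − 16δ^4.
So δ^4 ≥ 14/16 = 7/8, giving δ ≥ (7/8)^(1/4) ≈ 0.967.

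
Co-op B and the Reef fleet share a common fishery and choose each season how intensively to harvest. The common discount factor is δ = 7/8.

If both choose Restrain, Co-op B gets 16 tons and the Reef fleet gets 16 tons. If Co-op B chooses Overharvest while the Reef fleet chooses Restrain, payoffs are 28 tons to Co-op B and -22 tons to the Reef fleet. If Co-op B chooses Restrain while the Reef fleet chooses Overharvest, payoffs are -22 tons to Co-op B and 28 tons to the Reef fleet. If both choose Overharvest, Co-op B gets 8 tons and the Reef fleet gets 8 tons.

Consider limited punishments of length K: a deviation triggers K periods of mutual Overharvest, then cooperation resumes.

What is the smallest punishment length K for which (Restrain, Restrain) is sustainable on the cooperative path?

IC: δ(1−δ^K)/(1−δ) ≥ (28−16)/(16−8) = 3/2.
With δ = 7/8: need 1 − δ^K ≥ 3/2·(1−7/8)/(7/8), i.e. δ^K ≤ 0.7857.
Since (7/8)^1 = 0.8750 and (7/8)^2 = 0.7656, the smallest such K is 2.

2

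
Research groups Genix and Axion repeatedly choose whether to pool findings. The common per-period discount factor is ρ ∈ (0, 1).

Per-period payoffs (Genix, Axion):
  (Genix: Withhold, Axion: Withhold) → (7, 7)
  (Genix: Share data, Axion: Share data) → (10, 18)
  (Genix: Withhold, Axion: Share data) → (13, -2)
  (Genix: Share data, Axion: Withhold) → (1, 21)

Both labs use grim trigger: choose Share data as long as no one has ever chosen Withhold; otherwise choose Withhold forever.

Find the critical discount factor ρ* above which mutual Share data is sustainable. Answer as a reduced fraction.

Genix's threshold: (13−10)/(13−7) = 1/2.
Axion's threshold: (21−18)/(21−7) = 3/14.
1/2 > 3/14, so Genix binds and ρ* = 1/2.

1/2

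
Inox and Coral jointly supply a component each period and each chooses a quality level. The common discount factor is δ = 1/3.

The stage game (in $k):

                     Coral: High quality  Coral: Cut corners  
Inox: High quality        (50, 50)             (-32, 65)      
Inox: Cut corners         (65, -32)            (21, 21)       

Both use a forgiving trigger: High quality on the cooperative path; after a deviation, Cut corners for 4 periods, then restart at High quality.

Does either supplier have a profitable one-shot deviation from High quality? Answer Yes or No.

A one-shot deviation gives 65 now, then 21 for 4 periods, then back to 50.
Gain from deviating: (65−50) today; loss: (50−21) in each of the next 4 periods.
No-deviation condition: (50−21)(δ+…+δ^4) ≥ 65−50, i.e. δ+…+δ^4 ≥ 15/29.
At δ = 1/3: δ+…+δ^4 = 0.4938 < 0.5172.
So cooperation is not sustainable.

Yes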